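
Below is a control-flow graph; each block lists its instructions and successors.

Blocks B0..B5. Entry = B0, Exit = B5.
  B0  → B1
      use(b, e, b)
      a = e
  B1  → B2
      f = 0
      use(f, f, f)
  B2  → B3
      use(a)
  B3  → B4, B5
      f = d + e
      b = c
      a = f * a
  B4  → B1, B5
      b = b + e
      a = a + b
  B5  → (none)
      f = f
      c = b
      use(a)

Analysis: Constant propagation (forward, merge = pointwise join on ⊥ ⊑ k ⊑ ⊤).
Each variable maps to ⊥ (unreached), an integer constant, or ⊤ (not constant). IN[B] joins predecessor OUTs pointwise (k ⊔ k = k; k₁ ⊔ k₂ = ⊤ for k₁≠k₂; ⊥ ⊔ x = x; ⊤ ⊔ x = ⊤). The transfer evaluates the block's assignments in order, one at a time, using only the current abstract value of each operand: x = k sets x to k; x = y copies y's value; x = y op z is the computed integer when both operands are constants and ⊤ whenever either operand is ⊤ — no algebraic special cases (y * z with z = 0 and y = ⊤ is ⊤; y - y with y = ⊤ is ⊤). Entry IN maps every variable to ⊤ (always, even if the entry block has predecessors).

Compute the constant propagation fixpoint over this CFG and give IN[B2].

Fixpoint table:
  B0: | IN=(all ⊤) | OUT=(all ⊤)
  B1: | IN=(all ⊤) | OUT={f:0; rest ⊤}
  B2: | IN={f:0; rest ⊤} | OUT={f:0; rest ⊤}
  B3: | IN={f:0; rest ⊤} | OUT=(all ⊤)
  B4: | IN=(all ⊤) | OUT=(all ⊤)
  B5: | IN=(all ⊤) | OUT=(all ⊤)

Merge at B2: IN[B2] = OUT[B1] = {a: ⊤, b: ⊤, c: ⊤, d: ⊤, e: ⊤, f: 0}

Answer: {a: ⊤, b: ⊤, c: ⊤, d: ⊤, e: ⊤, f: 0}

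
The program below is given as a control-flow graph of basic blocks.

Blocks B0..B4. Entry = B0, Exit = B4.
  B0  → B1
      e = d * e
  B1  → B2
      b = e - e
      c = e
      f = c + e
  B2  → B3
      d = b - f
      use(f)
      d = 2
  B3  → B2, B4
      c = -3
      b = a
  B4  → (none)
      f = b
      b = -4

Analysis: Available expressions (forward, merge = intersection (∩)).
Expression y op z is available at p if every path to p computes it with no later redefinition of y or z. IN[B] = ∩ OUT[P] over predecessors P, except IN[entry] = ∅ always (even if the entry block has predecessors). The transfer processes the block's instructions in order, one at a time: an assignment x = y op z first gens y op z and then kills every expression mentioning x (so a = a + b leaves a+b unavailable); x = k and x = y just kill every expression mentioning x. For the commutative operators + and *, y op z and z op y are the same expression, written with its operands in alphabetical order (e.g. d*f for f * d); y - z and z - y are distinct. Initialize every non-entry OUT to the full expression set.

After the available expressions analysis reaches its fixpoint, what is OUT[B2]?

Answer: {b-f, e-e}

Derivation:
Converged values:
  B0: | IN={} | OUT={}
  B1: | IN={} | OUT={c+e, e-e}
  B2: | IN={e-e} | OUT={b-f, e-e}
  B3: | IN={b-f, e-e} | OUT={e-e}
  B4: | IN={e-e} | OUT={e-e}

Merge at B2: IN[B2] = OUT[B1] ∩ OUT[B3] = {e-e}
Applying B2's transfer function to that IN value gives OUT[B2] (row B2 above).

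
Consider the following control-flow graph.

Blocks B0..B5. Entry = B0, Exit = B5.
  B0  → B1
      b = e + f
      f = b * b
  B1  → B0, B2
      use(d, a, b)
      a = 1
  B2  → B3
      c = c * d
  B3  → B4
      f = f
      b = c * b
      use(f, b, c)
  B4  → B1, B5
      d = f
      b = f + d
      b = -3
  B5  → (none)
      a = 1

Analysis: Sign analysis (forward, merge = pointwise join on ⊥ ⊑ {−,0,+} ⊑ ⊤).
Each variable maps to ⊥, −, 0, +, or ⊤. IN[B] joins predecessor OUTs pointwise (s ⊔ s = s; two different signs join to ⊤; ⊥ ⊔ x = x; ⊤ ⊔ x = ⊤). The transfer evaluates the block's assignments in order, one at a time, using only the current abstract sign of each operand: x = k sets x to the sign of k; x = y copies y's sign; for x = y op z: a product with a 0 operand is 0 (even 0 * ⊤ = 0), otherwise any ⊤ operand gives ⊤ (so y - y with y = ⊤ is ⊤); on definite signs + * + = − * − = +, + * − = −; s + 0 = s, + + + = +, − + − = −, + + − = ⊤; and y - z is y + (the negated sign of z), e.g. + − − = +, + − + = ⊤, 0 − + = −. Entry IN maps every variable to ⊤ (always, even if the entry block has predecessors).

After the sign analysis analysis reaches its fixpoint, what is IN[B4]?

Converged values:
  B0: | IN=(all ⊤) | OUT=(all ⊤)
  B1: | IN=(all ⊤) | OUT={a:+; rest ⊤}
  B2: | IN={a:+; rest ⊤} | OUT={a:+; rest ⊤}
  B3: | IN={a:+; rest ⊤} | OUT={a:+; rest ⊤}
  B4: | IN={a:+; rest ⊤} | OUT={a:+, b:-; rest ⊤}
  B5: | IN={a:+, b:-; rest ⊤} | OUT={a:+, b:-; rest ⊤}

Merge at B4: IN[B4] = OUT[B3] = {a: +, b: ⊤, c: ⊤, d: ⊤, e: ⊤, f: ⊤}

Answer: {a: +, b: ⊤, c: ⊤, d: ⊤, e: ⊤, f: ⊤}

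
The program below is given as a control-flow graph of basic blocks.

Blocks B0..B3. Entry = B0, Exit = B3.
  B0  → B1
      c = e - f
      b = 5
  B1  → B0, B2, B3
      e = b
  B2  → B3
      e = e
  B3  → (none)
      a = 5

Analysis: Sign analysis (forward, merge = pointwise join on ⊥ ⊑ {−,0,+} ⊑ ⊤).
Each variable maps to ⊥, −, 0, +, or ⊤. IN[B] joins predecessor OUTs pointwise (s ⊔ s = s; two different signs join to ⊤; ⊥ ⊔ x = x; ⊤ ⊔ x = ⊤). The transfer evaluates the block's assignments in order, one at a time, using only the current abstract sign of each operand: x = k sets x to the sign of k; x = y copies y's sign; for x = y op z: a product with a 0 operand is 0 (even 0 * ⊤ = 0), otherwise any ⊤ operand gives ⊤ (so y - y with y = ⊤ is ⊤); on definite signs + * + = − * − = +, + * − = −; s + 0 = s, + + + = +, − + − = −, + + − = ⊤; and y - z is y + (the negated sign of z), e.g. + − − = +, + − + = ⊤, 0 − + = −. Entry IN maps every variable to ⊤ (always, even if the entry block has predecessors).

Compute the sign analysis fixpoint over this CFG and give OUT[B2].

Converged values:
  B0:  IN=(all ⊤)  OUT={b:+; rest ⊤}
  B1:  IN={b:+; rest ⊤}  OUT={b:+, e:+; rest ⊤}
  B2:  IN={b:+, e:+; rest ⊤}  OUT={b:+, e:+; rest ⊤}
  B3:  IN={b:+, e:+; rest ⊤}  OUT={a:+, b:+, e:+; rest ⊤}

Merge at B2: IN[B2] = OUT[B1] = {a: ⊤, b: +, c: ⊤, d: ⊤, e: +, f: ⊤}
Applying B2's transfer function to that IN value gives OUT[B2] (row B2 above).

Answer: {a: ⊤, b: +, c: ⊤, d: ⊤, e: +, f: ⊤}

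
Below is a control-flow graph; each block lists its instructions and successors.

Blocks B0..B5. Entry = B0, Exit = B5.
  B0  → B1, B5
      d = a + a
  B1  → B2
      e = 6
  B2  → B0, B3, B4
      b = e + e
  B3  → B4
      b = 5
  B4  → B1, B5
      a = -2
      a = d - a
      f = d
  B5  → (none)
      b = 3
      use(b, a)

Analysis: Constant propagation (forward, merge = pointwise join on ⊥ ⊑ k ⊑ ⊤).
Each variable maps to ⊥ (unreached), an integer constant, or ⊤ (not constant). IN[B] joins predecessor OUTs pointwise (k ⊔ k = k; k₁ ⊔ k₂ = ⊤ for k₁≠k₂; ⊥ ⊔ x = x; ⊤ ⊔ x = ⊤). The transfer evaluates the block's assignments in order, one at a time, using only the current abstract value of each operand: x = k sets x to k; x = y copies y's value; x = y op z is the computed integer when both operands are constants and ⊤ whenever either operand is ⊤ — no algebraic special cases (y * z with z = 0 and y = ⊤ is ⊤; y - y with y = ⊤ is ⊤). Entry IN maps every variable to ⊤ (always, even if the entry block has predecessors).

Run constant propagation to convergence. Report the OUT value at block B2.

Fixpoint table:
  B0: | IN=(all ⊤) | OUT=(all ⊤)
  B1: | IN=(all ⊤) | OUT={e:6; rest ⊤}
  B2: | IN={e:6; rest ⊤} | OUT={b:12, e:6; rest ⊤}
  B3: | IN={b:12, e:6; rest ⊤} | OUT={b:5, e:6; rest ⊤}
  B4: | IN={e:6; rest ⊤} | OUT={e:6; rest ⊤}
  B5: | IN=(all ⊤) | OUT={b:3; rest ⊤}

Merge at B2: IN[B2] = OUT[B1] = {a: ⊤, b: ⊤, c: ⊤, d: ⊤, e: 6, f: ⊤}
Applying B2's transfer function to that IN value gives OUT[B2] (row B2 above).

Answer: {a: ⊤, b: 12, c: ⊤, d: ⊤, e: 6, f: ⊤}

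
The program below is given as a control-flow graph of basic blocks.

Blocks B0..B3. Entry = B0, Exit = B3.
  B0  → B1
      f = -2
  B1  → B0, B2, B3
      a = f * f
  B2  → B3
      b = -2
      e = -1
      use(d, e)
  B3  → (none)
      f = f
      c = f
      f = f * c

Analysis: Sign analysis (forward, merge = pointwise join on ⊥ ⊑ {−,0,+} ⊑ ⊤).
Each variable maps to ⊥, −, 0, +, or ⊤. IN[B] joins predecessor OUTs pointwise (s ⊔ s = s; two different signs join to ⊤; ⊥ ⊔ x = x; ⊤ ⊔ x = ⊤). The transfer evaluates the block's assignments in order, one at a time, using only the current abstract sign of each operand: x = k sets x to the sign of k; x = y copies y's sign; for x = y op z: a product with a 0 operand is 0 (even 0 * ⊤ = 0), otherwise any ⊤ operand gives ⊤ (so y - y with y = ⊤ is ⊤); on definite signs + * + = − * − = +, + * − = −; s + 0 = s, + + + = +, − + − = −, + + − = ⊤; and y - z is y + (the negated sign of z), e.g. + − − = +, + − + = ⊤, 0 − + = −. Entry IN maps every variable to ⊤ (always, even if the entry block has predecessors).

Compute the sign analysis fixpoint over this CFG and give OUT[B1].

Answer: {a: +, b: ⊤, c: ⊤, d: ⊤, e: ⊤, f: -}

Derivation:
Per-block solution:
  B0:   IN=(all ⊤)   OUT={f:-; rest ⊤}
  B1:   IN={f:-; rest ⊤}   OUT={a:+, f:-; rest ⊤}
  B2:   IN={a:+, f:-; rest ⊤}   OUT={a:+, b:-, e:-, f:-; rest ⊤}
  B3:   IN={a:+, f:-; rest ⊤}   OUT={a:+, c:-, f:+; rest ⊤}

Merge at B1: IN[B1] = OUT[B0] = {a: ⊤, b: ⊤, c: ⊤, d: ⊤, e: ⊤, f: -}
Applying B1's transfer function to that IN value gives OUT[B1] (row B1 above).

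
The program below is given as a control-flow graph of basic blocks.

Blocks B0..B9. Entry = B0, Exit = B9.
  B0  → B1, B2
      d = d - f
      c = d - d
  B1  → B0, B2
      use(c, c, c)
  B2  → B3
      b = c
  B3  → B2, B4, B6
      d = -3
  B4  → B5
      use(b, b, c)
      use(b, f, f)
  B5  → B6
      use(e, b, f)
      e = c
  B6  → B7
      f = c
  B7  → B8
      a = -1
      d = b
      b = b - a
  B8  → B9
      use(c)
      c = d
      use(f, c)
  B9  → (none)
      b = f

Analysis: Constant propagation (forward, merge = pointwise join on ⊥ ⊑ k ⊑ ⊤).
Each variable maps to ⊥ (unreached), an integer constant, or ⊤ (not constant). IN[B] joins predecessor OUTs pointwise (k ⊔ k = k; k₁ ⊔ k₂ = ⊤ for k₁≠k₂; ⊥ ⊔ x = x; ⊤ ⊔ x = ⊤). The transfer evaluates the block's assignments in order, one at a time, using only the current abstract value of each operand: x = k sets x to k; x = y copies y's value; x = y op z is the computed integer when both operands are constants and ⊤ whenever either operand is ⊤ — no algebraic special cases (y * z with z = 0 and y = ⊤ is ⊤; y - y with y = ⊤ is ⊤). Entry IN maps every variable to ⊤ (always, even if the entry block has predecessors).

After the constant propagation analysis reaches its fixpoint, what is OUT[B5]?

Answer: {a: ⊤, b: ⊤, c: ⊤, d: -3, e: ⊤, f: ⊤}

Trace:
Fixpoint table:
  B0:   IN=(all ⊤)   OUT=(all ⊤)
  B1:   IN=(all ⊤)   OUT=(all ⊤)
  B2:   IN=(all ⊤)   OUT=(all ⊤)
  B3:   IN=(all ⊤)   OUT={d:-3; rest ⊤}
  B4:   IN={d:-3; rest ⊤}   OUT={d:-3; rest ⊤}
  B5:   IN={d:-3; rest ⊤}   OUT={d:-3; rest ⊤}
  B6:   IN={d:-3; rest ⊤}   OUT={d:-3; rest ⊤}
  B7:   IN={d:-3; rest ⊤}   OUT={a:-1; rest ⊤}
  B8:   IN={a:-1; rest ⊤}   OUT={a:-1; rest ⊤}
  B9:   IN={a:-1; rest ⊤}   OUT={a:-1; rest ⊤}

Merge at B5: IN[B5] = OUT[B4] = {a: ⊤, b: ⊤, c: ⊤, d: -3, e: ⊤, f: ⊤}
Applying B5's transfer function to that IN value gives OUT[B5] (row B5 above).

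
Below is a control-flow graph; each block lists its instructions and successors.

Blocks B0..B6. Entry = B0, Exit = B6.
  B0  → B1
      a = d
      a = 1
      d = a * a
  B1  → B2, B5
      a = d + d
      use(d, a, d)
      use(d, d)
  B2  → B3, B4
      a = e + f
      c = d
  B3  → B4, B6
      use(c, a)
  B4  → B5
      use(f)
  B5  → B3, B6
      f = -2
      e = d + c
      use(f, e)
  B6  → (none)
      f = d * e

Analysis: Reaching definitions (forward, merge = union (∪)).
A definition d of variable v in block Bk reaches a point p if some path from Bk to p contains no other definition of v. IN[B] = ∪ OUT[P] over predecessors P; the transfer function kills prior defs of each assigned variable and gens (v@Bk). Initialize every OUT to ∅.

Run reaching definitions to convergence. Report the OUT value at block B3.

Answer: {a@B1, a@B2, c@B2, d@B0, e@B5, f@B5}

Working:
Per-block solution:
  B0: | IN={} | OUT={a@B0, d@B0}
  B1: | IN={a@B0, d@B0} | OUT={a@B1, d@B0}
  B2: | IN={a@B1, d@B0} | OUT={a@B2, c@B2, d@B0}
  B3: | IN={a@B1, a@B2, c@B2, d@B0, e@B5, f@B5} | OUT={a@B1, a@B2, c@B2, d@B0, e@B5, f@B5}
  B4: | IN={a@B1, a@B2, c@B2, d@B0, e@B5, f@B5} | OUT={a@B1, a@B2, c@B2, d@B0, e@B5, f@B5}
  B5: | IN={a@B1, a@B2, c@B2, d@B0, e@B5, f@B5} | OUT={a@B1, a@B2, c@B2, d@B0, e@B5, f@B5}
  B6: | IN={a@B1, a@B2, c@B2, d@B0, e@B5, f@B5} | OUT={a@B1, a@B2, c@B2, d@B0, e@B5, f@B6}

Merge at B3: IN[B3] = OUT[B2] ⊔ OUT[B5] = {a@B1, a@B2, c@B2, d@B0, e@B5, f@B5}
Applying B3's transfer function to that IN value gives OUT[B3] (row B3 above).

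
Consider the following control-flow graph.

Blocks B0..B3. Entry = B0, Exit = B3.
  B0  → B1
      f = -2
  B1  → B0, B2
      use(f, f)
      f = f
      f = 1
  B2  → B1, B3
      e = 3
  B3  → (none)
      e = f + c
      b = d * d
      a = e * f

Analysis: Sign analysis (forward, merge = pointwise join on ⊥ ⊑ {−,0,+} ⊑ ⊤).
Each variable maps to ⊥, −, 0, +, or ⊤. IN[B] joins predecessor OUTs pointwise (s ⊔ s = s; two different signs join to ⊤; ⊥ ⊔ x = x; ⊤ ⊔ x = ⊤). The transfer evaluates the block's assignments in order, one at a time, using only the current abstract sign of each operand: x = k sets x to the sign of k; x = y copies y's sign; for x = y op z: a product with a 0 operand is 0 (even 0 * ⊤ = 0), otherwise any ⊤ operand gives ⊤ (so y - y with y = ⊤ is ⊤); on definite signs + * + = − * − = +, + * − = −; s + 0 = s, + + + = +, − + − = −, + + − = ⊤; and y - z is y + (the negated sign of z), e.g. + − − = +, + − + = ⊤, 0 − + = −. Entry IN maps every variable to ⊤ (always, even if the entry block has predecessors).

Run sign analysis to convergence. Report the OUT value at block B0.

Answer: {a: ⊤, b: ⊤, c: ⊤, d: ⊤, e: ⊤, f: -}

Trace:
Fixpoint table:
  B0:  IN=(all ⊤)  OUT={f:-; rest ⊤}
  B1:  IN=(all ⊤)  OUT={f:+; rest ⊤}
  B2:  IN={f:+; rest ⊤}  OUT={e:+, f:+; rest ⊤}
  B3:  IN={e:+, f:+; rest ⊤}  OUT={f:+; rest ⊤}

Merge at B0 (entry node, so the boundary value (all ⊤) is joined with the incoming edge(s)): IN[B0] = (all ⊤) ⊔ OUT[B1] = {a: ⊤, b: ⊤, c: ⊤, d: ⊤, e: ⊤, f: ⊤}
Applying B0's transfer function to that IN value gives OUT[B0] (row B0 above).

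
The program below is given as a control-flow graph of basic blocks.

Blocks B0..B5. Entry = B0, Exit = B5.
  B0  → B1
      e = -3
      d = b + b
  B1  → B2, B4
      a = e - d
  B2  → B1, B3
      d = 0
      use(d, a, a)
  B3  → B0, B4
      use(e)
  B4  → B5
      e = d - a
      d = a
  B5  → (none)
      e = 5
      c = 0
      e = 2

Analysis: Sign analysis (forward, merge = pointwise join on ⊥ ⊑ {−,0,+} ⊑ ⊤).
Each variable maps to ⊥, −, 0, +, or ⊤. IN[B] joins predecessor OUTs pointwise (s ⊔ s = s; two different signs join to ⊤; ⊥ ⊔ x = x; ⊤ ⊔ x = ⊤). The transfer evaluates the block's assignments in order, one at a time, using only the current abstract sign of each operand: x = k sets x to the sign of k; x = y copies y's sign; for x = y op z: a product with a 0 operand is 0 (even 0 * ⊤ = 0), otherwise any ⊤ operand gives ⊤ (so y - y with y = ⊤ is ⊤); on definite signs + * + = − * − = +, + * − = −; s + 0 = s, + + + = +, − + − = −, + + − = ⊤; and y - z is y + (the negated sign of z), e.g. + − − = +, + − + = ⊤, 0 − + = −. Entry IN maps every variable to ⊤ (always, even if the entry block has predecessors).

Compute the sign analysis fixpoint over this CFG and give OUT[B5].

Answer: {a: ⊤, b: ⊤, c: 0, d: ⊤, e: +, f: ⊤}

Derivation:
Converged values:
  B0:  IN=(all ⊤)  OUT={e:-; rest ⊤}
  B1:  IN={e:-; rest ⊤}  OUT={e:-; rest ⊤}
  B2:  IN={e:-; rest ⊤}  OUT={d:0, e:-; rest ⊤}
  B3:  IN={d:0, e:-; rest ⊤}  OUT={d:0, e:-; rest ⊤}
  B4:  IN={e:-; rest ⊤}  OUT=(all ⊤)
  B5:  IN=(all ⊤)  OUT={c:0, e:+; rest ⊤}

Merge at B5: IN[B5] = OUT[B4] = {a: ⊤, b: ⊤, c: ⊤, d: ⊤, e: ⊤, f: ⊤}
Applying B5's transfer function to that IN value gives OUT[B5] (row B5 above).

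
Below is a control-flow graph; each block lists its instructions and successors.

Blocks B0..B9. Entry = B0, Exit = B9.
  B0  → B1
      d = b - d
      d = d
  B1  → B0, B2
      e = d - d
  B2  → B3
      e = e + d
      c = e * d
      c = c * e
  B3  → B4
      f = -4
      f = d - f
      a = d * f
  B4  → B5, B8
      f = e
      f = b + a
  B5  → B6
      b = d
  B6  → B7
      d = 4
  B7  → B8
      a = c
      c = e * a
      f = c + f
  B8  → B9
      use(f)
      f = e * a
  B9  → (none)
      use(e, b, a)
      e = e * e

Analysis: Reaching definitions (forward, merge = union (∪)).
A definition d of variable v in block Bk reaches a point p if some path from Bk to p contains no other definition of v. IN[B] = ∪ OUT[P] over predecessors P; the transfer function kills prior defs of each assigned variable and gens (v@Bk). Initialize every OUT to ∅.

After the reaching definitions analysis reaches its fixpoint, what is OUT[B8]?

Converged values:
  B0: | IN={d@B0, e@B1} | OUT={d@B0, e@B1}
  B1: | IN={d@B0, e@B1} | OUT={d@B0, e@B1}
  B2: | IN={d@B0, e@B1} | OUT={c@B2, d@B0, e@B2}
  B3: | IN={c@B2, d@B0, e@B2} | OUT={a@B3, c@B2, d@B0, e@B2, f@B3}
  B4: | IN={a@B3, c@B2, d@B0, e@B2, f@B3} | OUT={a@B3, c@B2, d@B0, e@B2, f@B4}
  B5: | IN={a@B3, c@B2, d@B0, e@B2, f@B4} | OUT={a@B3, b@B5, c@B2, d@B0, e@B2, f@B4}
  B6: | IN={a@B3, b@B5, c@B2, d@B0, e@B2, f@B4} | OUT={a@B3, b@B5, c@B2, d@B6, e@B2, f@B4}
  B7: | IN={a@B3, b@B5, c@B2, d@B6, e@B2, f@B4} | OUT={a@B7, b@B5, c@B7, d@B6, e@B2, f@B7}
  B8: | IN={a@B3, a@B7, b@B5, c@B2, c@B7, d@B0, d@B6, e@B2, f@B4, f@B7} | OUT={a@B3, a@B7, b@B5, c@B2, c@B7, d@B0, d@B6, e@B2, f@B8}
  B9: | IN={a@B3, a@B7, b@B5, c@B2, c@B7, d@B0, d@B6, e@B2, f@B8} | OUT={a@B3, a@B7, b@B5, c@B2, c@B7, d@B0, d@B6, e@B9, f@B8}

Merge at B8: IN[B8] = OUT[B4] ⊔ OUT[B7] = {a@B3, a@B7, b@B5, c@B2, c@B7, d@B0, d@B6, e@B2, f@B4, f@B7}
Applying B8's transfer function to that IN value gives OUT[B8] (row B8 above).

Answer: {a@B3, a@B7, b@B5, c@B2, c@B7, d@B0, d@B6, e@B2, f@B8}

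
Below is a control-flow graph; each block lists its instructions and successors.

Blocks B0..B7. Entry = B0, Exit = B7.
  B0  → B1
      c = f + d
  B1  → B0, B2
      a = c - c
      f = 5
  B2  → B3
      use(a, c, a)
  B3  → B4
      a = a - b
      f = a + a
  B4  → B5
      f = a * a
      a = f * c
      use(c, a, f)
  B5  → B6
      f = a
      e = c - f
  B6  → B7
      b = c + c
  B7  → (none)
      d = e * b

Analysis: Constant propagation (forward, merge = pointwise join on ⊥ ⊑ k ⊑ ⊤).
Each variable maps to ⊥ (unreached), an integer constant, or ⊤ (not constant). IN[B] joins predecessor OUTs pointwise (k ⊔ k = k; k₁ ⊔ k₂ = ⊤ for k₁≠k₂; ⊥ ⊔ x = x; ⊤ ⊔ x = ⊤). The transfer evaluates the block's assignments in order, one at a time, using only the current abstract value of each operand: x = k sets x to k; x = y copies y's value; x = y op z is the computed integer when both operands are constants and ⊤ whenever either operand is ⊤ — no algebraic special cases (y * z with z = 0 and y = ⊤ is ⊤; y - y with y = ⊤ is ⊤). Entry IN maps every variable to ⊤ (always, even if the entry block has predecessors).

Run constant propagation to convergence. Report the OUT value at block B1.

Per-block solution:
  B0:   IN=(all ⊤)   OUT=(all ⊤)
  B1:   IN=(all ⊤)   OUT={f:5; rest ⊤}
  B2:   IN={f:5; rest ⊤}   OUT={f:5; rest ⊤}
  B3:   IN={f:5; rest ⊤}   OUT=(all ⊤)
  B4:   IN=(all ⊤)   OUT=(all ⊤)
  B5:   IN=(all ⊤)   OUT=(all ⊤)
  B6:   IN=(all ⊤)   OUT=(all ⊤)
  B7:   IN=(all ⊤)   OUT=(all ⊤)

Merge at B1: IN[B1] = OUT[B0] = {a: ⊤, b: ⊤, c: ⊤, d: ⊤, e: ⊤, f: ⊤}
Applying B1's transfer function to that IN value gives OUT[B1] (row B1 above).

Answer: {a: ⊤, b: ⊤, c: ⊤, d: ⊤, e: ⊤, f: 5}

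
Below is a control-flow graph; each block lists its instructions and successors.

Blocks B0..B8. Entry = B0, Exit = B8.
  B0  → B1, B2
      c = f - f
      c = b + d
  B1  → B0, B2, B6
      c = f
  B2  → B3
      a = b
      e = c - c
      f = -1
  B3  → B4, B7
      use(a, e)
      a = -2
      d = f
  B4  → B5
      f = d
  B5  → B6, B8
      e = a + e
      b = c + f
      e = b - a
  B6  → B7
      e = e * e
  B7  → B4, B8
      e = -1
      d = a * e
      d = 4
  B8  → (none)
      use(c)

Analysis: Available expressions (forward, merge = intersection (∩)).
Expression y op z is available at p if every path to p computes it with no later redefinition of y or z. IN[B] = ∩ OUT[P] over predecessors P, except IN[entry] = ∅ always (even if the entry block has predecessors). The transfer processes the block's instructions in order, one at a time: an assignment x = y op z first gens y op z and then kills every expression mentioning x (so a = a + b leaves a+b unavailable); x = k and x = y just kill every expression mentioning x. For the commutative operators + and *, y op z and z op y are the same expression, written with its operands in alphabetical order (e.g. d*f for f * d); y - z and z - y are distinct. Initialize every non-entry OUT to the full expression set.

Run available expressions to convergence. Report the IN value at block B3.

Answer: {b+d, c-c}

Trace:
Per-block solution:
  B0:   IN={}   OUT={b+d, f-f}
  B1:   IN={b+d, f-f}   OUT={b+d, f-f}
  B2:   IN={b+d, f-f}   OUT={b+d, c-c}
  B3:   IN={b+d, c-c}   OUT={c-c}
  B4:   IN={}   OUT={}
  B5:   IN={}   OUT={b-a, c+f}
  B6:   IN={}   OUT={}
  B7:   IN={}   OUT={a*e}
  B8:   IN={}   OUT={}

Merge at B3: IN[B3] = OUT[B2] = {b+d, c-c}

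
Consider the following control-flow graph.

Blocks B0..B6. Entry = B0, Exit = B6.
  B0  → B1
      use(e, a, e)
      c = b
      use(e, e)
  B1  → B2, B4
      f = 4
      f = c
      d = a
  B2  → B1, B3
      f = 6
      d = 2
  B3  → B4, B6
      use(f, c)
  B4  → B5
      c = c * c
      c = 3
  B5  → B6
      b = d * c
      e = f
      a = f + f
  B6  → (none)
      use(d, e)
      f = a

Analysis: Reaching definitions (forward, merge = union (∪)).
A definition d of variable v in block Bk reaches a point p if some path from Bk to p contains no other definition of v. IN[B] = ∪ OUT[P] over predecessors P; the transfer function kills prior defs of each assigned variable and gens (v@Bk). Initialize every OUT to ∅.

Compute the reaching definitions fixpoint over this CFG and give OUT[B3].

Converged values:
  B0:  IN={}  OUT={c@B0}
  B1:  IN={c@B0, d@B2, f@B2}  OUT={c@B0, d@B1, f@B1}
  B2:  IN={c@B0, d@B1, f@B1}  OUT={c@B0, d@B2, f@B2}
  B3:  IN={c@B0, d@B2, f@B2}  OUT={c@B0, d@B2, f@B2}
  B4:  IN={c@B0, d@B1, d@B2, f@B1, f@B2}  OUT={c@B4, d@B1, d@B2, f@B1, f@B2}
  B5:  IN={c@B4, d@B1, d@B2, f@B1, f@B2}  OUT={a@B5, b@B5, c@B4, d@B1, d@B2, e@B5, f@B1, f@B2}
  B6:  IN={a@B5, b@B5, c@B0, c@B4, d@B1, d@B2, e@B5, f@B1, f@B2}  OUT={a@B5, b@B5, c@B0, c@B4, d@B1, d@B2, e@B5, f@B6}

Merge at B3: IN[B3] = OUT[B2] = {c@B0, d@B2, f@B2}
Applying B3's transfer function to that IN value gives OUT[B3] (row B3 above).

Answer: {c@B0, d@B2, f@B2}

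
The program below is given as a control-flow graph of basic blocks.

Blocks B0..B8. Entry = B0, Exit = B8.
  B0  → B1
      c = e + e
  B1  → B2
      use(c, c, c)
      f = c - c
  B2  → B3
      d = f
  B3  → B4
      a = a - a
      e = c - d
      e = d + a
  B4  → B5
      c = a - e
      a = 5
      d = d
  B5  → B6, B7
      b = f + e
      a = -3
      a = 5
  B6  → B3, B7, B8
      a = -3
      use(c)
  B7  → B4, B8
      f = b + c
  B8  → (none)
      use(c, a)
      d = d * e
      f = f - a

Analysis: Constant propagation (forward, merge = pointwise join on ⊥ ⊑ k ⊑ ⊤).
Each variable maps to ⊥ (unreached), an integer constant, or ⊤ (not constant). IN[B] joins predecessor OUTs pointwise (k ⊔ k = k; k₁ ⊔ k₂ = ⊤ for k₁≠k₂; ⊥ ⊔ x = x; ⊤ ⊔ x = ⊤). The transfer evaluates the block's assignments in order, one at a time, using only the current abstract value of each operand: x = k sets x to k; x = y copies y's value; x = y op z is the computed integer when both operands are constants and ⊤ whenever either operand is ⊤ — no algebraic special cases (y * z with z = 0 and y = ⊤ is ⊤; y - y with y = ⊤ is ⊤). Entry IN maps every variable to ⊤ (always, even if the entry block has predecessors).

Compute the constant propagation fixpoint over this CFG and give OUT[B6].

Answer: {a: -3, b: ⊤, c: ⊤, d: ⊤, e: ⊤, f: ⊤}

Derivation:
Converged values:
  B0:   IN=(all ⊤)   OUT=(all ⊤)
  B1:   IN=(all ⊤)   OUT=(all ⊤)
  B2:   IN=(all ⊤)   OUT=(all ⊤)
  B3:   IN=(all ⊤)   OUT=(all ⊤)
  B4:   IN=(all ⊤)   OUT={a:5; rest ⊤}
  B5:   IN={a:5; rest ⊤}   OUT={a:5; rest ⊤}
  B6:   IN={a:5; rest ⊤}   OUT={a:-3; rest ⊤}
  B7:   IN=(all ⊤)   OUT=(all ⊤)
  B8:   IN=(all ⊤)   OUT=(all ⊤)

Merge at B6: IN[B6] = OUT[B5] = {a: 5, b: ⊤, c: ⊤, d: ⊤, e: ⊤, f: ⊤}
Applying B6's transfer function to that IN value gives OUT[B6] (row B6 above).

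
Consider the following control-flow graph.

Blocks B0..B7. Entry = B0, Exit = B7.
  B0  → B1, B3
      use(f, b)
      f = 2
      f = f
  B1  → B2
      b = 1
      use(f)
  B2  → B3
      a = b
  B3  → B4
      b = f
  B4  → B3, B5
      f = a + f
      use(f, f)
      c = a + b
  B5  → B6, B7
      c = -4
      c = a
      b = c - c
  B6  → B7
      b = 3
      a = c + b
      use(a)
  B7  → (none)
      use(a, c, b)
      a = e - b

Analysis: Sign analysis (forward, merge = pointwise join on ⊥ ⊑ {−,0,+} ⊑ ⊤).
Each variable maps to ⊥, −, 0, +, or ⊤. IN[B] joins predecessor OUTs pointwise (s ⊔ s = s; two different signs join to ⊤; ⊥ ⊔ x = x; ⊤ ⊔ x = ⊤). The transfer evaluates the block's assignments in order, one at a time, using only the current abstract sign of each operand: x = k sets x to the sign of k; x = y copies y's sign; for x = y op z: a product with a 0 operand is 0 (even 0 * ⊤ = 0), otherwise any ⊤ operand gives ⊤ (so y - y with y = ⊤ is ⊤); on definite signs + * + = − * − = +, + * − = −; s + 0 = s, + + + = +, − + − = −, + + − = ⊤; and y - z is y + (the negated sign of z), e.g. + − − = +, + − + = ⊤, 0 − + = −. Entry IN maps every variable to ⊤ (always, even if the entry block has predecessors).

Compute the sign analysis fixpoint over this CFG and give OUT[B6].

Answer: {a: ⊤, b: +, c: ⊤, d: ⊤, e: ⊤, f: ⊤}

Working:
Per-block solution:
  B0:  IN=(all ⊤)  OUT={f:+; rest ⊤}
  B1:  IN={f:+; rest ⊤}  OUT={b:+, f:+; rest ⊤}
  B2:  IN={b:+, f:+; rest ⊤}  OUT={a:+, b:+, f:+; rest ⊤}
  B3:  IN=(all ⊤)  OUT=(all ⊤)
  B4:  IN=(all ⊤)  OUT=(all ⊤)
  B5:  IN=(all ⊤)  OUT=(all ⊤)
  B6:  IN=(all ⊤)  OUT={b:+; rest ⊤}
  B7:  IN=(all ⊤)  OUT=(all ⊤)

Merge at B6: IN[B6] = OUT[B5] = {a: ⊤, b: ⊤, c: ⊤, d: ⊤, e: ⊤, f: ⊤}
Applying B6's transfer function to that IN value gives OUT[B6] (row B6 above).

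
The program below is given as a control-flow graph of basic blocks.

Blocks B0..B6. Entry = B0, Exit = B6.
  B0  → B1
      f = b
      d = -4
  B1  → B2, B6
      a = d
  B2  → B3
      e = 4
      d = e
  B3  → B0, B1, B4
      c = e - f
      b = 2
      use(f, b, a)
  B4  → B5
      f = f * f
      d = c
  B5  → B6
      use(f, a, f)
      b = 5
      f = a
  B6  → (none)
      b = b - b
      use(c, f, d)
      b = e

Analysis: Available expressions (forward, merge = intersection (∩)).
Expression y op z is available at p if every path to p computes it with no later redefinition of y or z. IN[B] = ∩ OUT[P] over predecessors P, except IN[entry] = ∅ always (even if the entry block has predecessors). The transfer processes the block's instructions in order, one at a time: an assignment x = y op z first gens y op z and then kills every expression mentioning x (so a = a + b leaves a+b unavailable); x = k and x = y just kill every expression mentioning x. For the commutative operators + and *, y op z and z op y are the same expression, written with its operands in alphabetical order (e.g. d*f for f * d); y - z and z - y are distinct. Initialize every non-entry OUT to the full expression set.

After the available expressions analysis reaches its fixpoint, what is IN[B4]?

Per-block solution:
  B0: | IN={} | OUT={}
  B1: | IN={} | OUT={}
  B2: | IN={} | OUT={}
  B3: | IN={} | OUT={e-f}
  B4: | IN={e-f} | OUT={}
  B5: | IN={} | OUT={}
  B6: | IN={} | OUT={}

Merge at B4: IN[B4] = OUT[B3] = {e-f}

Answer: {e-f}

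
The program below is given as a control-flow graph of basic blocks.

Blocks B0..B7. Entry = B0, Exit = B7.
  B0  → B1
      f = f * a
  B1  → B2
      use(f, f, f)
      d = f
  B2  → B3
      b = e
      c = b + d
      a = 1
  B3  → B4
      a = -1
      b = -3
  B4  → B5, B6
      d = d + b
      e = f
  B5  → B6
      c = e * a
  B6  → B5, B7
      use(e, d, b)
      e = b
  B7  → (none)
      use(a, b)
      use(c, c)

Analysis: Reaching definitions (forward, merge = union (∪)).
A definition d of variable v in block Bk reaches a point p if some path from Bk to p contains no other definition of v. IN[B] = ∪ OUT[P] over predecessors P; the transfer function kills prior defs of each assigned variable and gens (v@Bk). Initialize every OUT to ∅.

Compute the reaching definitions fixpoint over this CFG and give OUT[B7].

Per-block solution:
  B0:  IN={}  OUT={f@B0}
  B1:  IN={f@B0}  OUT={d@B1, f@B0}
  B2:  IN={d@B1, f@B0}  OUT={a@B2, b@B2, c@B2, d@B1, f@B0}
  B3:  IN={a@B2, b@B2, c@B2, d@B1, f@B0}  OUT={a@B3, b@B3, c@B2, d@B1, f@B0}
  B4:  IN={a@B3, b@B3, c@B2, d@B1, f@B0}  OUT={a@B3, b@B3, c@B2, d@B4, e@B4, f@B0}
  B5:  IN={a@B3, b@B3, c@B2, c@B5, d@B4, e@B4, e@B6, f@B0}  OUT={a@B3, b@B3, c@B5, d@B4, e@B4, e@B6, f@B0}
  B6:  IN={a@B3, b@B3, c@B2, c@B5, d@B4, e@B4, e@B6, f@B0}  OUT={a@B3, b@B3, c@B2, c@B5, d@B4, e@B6, f@B0}
  B7:  IN={a@B3, b@B3, c@B2, c@B5, d@B4, e@B6, f@B0}  OUT={a@B3, b@B3, c@B2, c@B5, d@B4, e@B6, f@B0}

Merge at B7: IN[B7] = OUT[B6] = {a@B3, b@B3, c@B2, c@B5, d@B4, e@B6, f@B0}
Applying B7's transfer function to that IN value gives OUT[B7] (row B7 above).

Answer: {a@B3, b@B3, c@B2, c@B5, d@B4, e@B6, f@B0}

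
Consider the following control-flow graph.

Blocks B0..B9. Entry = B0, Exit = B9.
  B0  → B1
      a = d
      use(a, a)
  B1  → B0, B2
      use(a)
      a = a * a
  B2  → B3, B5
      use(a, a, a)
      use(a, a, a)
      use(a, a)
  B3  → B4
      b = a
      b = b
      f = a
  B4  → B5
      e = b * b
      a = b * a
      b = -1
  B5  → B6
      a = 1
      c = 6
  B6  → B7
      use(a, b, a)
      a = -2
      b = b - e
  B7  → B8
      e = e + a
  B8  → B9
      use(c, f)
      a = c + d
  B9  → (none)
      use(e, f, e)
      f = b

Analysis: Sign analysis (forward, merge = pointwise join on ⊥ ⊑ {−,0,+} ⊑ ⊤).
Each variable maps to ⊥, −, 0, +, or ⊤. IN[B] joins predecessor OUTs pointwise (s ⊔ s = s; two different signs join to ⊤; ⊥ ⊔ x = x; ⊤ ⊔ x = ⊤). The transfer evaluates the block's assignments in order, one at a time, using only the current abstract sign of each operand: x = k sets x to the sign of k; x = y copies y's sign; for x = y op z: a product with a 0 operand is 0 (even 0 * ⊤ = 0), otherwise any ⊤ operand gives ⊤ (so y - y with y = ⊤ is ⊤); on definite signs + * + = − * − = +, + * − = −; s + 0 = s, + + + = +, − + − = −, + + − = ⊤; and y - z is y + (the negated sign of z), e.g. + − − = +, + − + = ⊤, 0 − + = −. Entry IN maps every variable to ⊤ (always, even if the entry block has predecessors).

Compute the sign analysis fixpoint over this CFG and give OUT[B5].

Answer: {a: +, b: ⊤, c: +, d: ⊤, e: ⊤, f: ⊤}

Trace:
Per-block solution:
  B0: | IN=(all ⊤) | OUT=(all ⊤)
  B1: | IN=(all ⊤) | OUT=(all ⊤)
  B2: | IN=(all ⊤) | OUT=(all ⊤)
  B3: | IN=(all ⊤) | OUT=(all ⊤)
  B4: | IN=(all ⊤) | OUT={b:-; rest ⊤}
  B5: | IN=(all ⊤) | OUT={a:+, c:+; rest ⊤}
  B6: | IN={a:+, c:+; rest ⊤} | OUT={a:-, c:+; rest ⊤}
  B7: | IN={a:-, c:+; rest ⊤} | OUT={a:-, c:+; rest ⊤}
  B8: | IN={a:-, c:+; rest ⊤} | OUT={c:+; rest ⊤}
  B9: | IN={c:+; rest ⊤} | OUT={c:+; rest ⊤}

Merge at B5: IN[B5] = OUT[B2] ⊔ OUT[B4] = {a: ⊤, b: ⊤, c: ⊤, d: ⊤, e: ⊤, f: ⊤}
Applying B5's transfer function to that IN value gives OUT[B5] (row B5 above).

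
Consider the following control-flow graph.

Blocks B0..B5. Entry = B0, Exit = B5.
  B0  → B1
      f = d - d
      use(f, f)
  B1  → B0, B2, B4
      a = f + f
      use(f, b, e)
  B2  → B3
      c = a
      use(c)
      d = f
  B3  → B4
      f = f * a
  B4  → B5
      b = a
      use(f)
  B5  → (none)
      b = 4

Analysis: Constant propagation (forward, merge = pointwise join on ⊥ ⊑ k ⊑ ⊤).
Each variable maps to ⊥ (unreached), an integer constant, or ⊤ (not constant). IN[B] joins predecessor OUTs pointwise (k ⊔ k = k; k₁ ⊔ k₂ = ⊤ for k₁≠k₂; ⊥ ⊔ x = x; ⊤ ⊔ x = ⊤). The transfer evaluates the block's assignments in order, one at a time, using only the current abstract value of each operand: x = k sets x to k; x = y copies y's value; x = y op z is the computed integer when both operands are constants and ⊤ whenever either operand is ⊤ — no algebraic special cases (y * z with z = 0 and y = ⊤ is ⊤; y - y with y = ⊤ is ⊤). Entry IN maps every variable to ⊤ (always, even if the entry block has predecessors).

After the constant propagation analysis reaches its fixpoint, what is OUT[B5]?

Answer: {a: ⊤, b: 4, c: ⊤, d: ⊤, e: ⊤, f: ⊤}

Working:
Fixpoint table:
  B0:  IN=(all ⊤)  OUT=(all ⊤)
  B1:  IN=(all ⊤)  OUT=(all ⊤)
  B2:  IN=(all ⊤)  OUT=(all ⊤)
  B3:  IN=(all ⊤)  OUT=(all ⊤)
  B4:  IN=(all ⊤)  OUT=(all ⊤)
  B5:  IN=(all ⊤)  OUT={b:4; rest ⊤}

Merge at B5: IN[B5] = OUT[B4] = {a: ⊤, b: ⊤, c: ⊤, d: ⊤, e: ⊤, f: ⊤}
Applying B5's transfer function to that IN value gives OUT[B5] (row B5 above).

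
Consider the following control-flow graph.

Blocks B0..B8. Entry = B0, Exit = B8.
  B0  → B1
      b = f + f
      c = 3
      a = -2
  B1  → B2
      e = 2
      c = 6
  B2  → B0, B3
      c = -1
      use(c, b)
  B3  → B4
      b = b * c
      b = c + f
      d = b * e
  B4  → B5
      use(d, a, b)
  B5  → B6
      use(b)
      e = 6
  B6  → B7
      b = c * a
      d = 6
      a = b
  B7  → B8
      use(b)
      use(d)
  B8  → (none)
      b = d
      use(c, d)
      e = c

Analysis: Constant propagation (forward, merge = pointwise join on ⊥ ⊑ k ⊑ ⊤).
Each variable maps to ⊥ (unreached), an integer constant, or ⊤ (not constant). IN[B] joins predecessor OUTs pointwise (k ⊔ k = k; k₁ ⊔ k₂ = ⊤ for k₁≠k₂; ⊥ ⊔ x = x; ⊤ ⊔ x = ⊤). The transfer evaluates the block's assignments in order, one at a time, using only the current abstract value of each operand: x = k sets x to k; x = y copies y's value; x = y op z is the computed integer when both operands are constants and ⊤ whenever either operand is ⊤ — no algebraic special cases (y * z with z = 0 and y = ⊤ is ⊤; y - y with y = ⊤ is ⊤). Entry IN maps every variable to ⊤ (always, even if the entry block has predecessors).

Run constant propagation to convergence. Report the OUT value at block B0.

Answer: {a: -2, b: ⊤, c: 3, d: ⊤, e: ⊤, f: ⊤}

Trace:
Per-block solution:
  B0: | IN=(all ⊤) | OUT={a:-2, c:3; rest ⊤}
  B1: | IN={a:-2, c:3; rest ⊤} | OUT={a:-2, c:6, e:2; rest ⊤}
  B2: | IN={a:-2, c:6, e:2; rest ⊤} | OUT={a:-2, c:-1, e:2; rest ⊤}
  B3: | IN={a:-2, c:-1, e:2; rest ⊤} | OUT={a:-2, c:-1, e:2; rest ⊤}
  B4: | IN={a:-2, c:-1, e:2; rest ⊤} | OUT={a:-2, c:-1, e:2; rest ⊤}
  B5: | IN={a:-2, c:-1, e:2; rest ⊤} | OUT={a:-2, c:-1, e:6; rest ⊤}
  B6: | IN={a:-2, c:-1, e:6; rest ⊤} | OUT={a:2, b:2, c:-1, d:6, e:6; rest ⊤}
  B7: | IN={a:2, b:2, c:-1, d:6, e:6; rest ⊤} | OUT={a:2, b:2, c:-1, d:6, e:6; rest ⊤}
  B8: | IN={a:2, b:2, c:-1, d:6, e:6; rest ⊤} | OUT={a:2, b:6, c:-1, d:6, e:-1; rest ⊤}

Merge at B0 (entry node, so the boundary value (all ⊤) is joined with the incoming edge(s)): IN[B0] = (all ⊤) ⊔ OUT[B2] = {a: ⊤, b: ⊤, c: ⊤, d: ⊤, e: ⊤, f: ⊤}
Applying B0's transfer function to that IN value gives OUT[B0] (row B0 above).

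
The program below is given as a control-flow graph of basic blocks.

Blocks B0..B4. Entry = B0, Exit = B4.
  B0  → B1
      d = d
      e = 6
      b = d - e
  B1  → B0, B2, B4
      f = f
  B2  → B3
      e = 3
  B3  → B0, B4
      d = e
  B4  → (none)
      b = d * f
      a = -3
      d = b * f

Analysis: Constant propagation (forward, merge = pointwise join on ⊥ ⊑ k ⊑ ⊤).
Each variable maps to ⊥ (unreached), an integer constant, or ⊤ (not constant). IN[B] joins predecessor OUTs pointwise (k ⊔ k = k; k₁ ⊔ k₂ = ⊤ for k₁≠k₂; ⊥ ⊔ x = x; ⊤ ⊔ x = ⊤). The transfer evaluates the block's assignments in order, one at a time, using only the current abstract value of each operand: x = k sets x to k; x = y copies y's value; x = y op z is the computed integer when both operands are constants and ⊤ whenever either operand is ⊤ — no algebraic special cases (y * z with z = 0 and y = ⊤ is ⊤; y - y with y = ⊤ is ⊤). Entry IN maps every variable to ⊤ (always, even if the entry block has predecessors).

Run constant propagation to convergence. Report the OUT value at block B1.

Fixpoint table:
  B0: | IN=(all ⊤) | OUT={e:6; rest ⊤}
  B1: | IN={e:6; rest ⊤} | OUT={e:6; rest ⊤}
  B2: | IN={e:6; rest ⊤} | OUT={e:3; rest ⊤}
  B3: | IN={e:3; rest ⊤} | OUT={d:3, e:3; rest ⊤}
  B4: | IN=(all ⊤) | OUT={a:-3; rest ⊤}

Merge at B1: IN[B1] = OUT[B0] = {a: ⊤, b: ⊤, c: ⊤, d: ⊤, e: 6, f: ⊤}
Applying B1's transfer function to that IN value gives OUT[B1] (row B1 above).

Answer: {a: ⊤, b: ⊤, c: ⊤, d: ⊤, e: 6, f: ⊤}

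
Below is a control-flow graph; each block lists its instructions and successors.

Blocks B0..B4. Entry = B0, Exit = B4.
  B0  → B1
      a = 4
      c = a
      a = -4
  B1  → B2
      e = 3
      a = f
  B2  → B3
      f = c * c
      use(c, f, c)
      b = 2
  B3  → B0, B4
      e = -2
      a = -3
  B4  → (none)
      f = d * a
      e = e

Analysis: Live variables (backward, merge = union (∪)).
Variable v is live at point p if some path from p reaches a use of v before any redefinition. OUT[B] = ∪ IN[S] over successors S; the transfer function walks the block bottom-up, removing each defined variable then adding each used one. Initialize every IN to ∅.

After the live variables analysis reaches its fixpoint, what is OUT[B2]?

Answer: {d, f}

Working:
Per-block solution:
  B0:  IN={d, f}  OUT={c, d, f}
  B1:  IN={c, d, f}  OUT={c, d}
  B2:  IN={c, d}  OUT={d, f}
  B3:  IN={d, f}  OUT={a, d, e, f}
  B4:  IN={a, d, e}  OUT={}

Merge at B2: OUT[B2] = IN[B3] = {d, f}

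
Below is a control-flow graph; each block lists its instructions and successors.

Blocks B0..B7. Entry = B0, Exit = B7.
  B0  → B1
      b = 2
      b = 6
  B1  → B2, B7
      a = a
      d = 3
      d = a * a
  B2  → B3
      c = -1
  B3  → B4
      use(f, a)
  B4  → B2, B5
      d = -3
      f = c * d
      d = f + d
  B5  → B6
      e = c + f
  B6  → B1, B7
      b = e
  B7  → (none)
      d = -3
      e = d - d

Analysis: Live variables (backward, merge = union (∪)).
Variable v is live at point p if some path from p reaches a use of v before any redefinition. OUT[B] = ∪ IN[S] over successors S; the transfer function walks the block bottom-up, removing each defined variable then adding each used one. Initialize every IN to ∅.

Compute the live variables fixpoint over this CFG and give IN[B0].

Answer: {a, f}

Derivation:
Fixpoint table:
  B0:   IN={a, f}   OUT={a, f}
  B1:   IN={a, f}   OUT={a, f}
  B2:   IN={a, f}   OUT={a, c, f}
  B3:   IN={a, c, f}   OUT={a, c}
  B4:   IN={a, c}   OUT={a, c, f}
  B5:   IN={a, c, f}   OUT={a, e, f}
  B6:   IN={a, e, f}   OUT={a, f}
  B7:   IN={}   OUT={}

Merge at B0: OUT[B0] = IN[B1] = {a, f}
Applying B0's transfer function to that OUT value gives IN[B0] (row B0 above).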